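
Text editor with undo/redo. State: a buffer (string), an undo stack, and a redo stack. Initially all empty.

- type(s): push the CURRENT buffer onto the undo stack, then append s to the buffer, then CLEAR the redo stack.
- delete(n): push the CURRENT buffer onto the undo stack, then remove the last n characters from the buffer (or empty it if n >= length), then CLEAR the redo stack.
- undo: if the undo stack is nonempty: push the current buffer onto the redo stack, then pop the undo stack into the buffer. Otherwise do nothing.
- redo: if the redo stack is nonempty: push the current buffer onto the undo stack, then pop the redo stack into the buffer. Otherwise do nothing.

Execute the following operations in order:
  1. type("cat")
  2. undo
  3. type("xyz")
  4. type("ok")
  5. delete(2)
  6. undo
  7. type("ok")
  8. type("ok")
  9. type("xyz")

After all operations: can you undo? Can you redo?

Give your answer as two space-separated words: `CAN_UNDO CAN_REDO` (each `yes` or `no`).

Answer: yes no

Derivation:
After op 1 (type): buf='cat' undo_depth=1 redo_depth=0
After op 2 (undo): buf='(empty)' undo_depth=0 redo_depth=1
After op 3 (type): buf='xyz' undo_depth=1 redo_depth=0
After op 4 (type): buf='xyzok' undo_depth=2 redo_depth=0
After op 5 (delete): buf='xyz' undo_depth=3 redo_depth=0
After op 6 (undo): buf='xyzok' undo_depth=2 redo_depth=1
After op 7 (type): buf='xyzokok' undo_depth=3 redo_depth=0
After op 8 (type): buf='xyzokokok' undo_depth=4 redo_depth=0
After op 9 (type): buf='xyzokokokxyz' undo_depth=5 redo_depth=0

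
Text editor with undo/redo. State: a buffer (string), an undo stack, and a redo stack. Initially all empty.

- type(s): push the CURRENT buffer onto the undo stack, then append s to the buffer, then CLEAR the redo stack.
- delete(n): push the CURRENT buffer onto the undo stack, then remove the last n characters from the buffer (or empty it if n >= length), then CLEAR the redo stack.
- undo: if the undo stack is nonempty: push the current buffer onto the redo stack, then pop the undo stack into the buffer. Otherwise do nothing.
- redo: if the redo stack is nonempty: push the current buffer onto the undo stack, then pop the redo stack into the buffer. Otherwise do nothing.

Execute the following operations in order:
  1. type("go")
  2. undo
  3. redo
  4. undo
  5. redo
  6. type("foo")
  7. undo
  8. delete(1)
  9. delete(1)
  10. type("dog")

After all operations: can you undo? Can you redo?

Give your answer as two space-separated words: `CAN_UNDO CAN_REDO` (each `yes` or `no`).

After op 1 (type): buf='go' undo_depth=1 redo_depth=0
After op 2 (undo): buf='(empty)' undo_depth=0 redo_depth=1
After op 3 (redo): buf='go' undo_depth=1 redo_depth=0
After op 4 (undo): buf='(empty)' undo_depth=0 redo_depth=1
After op 5 (redo): buf='go' undo_depth=1 redo_depth=0
After op 6 (type): buf='gofoo' undo_depth=2 redo_depth=0
After op 7 (undo): buf='go' undo_depth=1 redo_depth=1
After op 8 (delete): buf='g' undo_depth=2 redo_depth=0
After op 9 (delete): buf='(empty)' undo_depth=3 redo_depth=0
After op 10 (type): buf='dog' undo_depth=4 redo_depth=0

Answer: yes no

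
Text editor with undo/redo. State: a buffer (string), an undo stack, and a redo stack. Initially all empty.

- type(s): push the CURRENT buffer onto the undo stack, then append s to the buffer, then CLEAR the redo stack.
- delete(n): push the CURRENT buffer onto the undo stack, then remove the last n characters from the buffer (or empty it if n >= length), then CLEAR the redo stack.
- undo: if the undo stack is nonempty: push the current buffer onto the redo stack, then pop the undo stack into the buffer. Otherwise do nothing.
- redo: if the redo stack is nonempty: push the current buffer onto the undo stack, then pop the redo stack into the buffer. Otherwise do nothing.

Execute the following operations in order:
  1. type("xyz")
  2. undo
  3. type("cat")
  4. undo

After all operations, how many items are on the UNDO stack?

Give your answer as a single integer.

After op 1 (type): buf='xyz' undo_depth=1 redo_depth=0
After op 2 (undo): buf='(empty)' undo_depth=0 redo_depth=1
After op 3 (type): buf='cat' undo_depth=1 redo_depth=0
After op 4 (undo): buf='(empty)' undo_depth=0 redo_depth=1

Answer: 0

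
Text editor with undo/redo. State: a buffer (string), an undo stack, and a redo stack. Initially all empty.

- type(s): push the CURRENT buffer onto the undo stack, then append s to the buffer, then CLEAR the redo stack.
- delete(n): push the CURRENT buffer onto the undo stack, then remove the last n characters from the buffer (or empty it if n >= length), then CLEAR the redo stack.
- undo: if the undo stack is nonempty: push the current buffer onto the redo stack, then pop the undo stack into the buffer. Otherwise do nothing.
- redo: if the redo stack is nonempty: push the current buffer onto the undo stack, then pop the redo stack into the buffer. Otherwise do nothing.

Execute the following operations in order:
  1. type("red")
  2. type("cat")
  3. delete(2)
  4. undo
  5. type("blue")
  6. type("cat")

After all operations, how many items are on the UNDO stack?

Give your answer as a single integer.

After op 1 (type): buf='red' undo_depth=1 redo_depth=0
After op 2 (type): buf='redcat' undo_depth=2 redo_depth=0
After op 3 (delete): buf='redc' undo_depth=3 redo_depth=0
After op 4 (undo): buf='redcat' undo_depth=2 redo_depth=1
After op 5 (type): buf='redcatblue' undo_depth=3 redo_depth=0
After op 6 (type): buf='redcatbluecat' undo_depth=4 redo_depth=0

Answer: 4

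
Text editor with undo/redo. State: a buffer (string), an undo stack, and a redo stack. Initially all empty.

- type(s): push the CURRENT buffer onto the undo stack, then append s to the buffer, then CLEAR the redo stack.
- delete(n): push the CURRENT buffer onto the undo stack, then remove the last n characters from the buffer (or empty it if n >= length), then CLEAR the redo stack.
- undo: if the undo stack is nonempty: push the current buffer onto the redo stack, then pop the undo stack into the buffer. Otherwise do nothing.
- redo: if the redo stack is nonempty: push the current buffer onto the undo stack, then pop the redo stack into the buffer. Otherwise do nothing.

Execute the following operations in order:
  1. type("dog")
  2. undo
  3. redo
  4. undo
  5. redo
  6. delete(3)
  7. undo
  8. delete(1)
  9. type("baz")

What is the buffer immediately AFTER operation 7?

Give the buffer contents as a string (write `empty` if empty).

After op 1 (type): buf='dog' undo_depth=1 redo_depth=0
After op 2 (undo): buf='(empty)' undo_depth=0 redo_depth=1
After op 3 (redo): buf='dog' undo_depth=1 redo_depth=0
After op 4 (undo): buf='(empty)' undo_depth=0 redo_depth=1
After op 5 (redo): buf='dog' undo_depth=1 redo_depth=0
After op 6 (delete): buf='(empty)' undo_depth=2 redo_depth=0
After op 7 (undo): buf='dog' undo_depth=1 redo_depth=1

Answer: dog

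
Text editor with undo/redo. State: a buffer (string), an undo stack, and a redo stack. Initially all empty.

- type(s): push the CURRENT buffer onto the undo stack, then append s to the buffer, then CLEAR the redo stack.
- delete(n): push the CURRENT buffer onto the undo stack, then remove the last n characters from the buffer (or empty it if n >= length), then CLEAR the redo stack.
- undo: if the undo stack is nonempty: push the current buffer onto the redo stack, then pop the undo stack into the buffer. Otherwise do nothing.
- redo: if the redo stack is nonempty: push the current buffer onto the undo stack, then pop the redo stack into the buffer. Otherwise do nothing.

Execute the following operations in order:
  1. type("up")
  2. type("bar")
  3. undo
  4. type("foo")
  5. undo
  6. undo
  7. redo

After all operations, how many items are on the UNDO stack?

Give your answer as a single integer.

Answer: 1

Derivation:
After op 1 (type): buf='up' undo_depth=1 redo_depth=0
After op 2 (type): buf='upbar' undo_depth=2 redo_depth=0
After op 3 (undo): buf='up' undo_depth=1 redo_depth=1
After op 4 (type): buf='upfoo' undo_depth=2 redo_depth=0
After op 5 (undo): buf='up' undo_depth=1 redo_depth=1
After op 6 (undo): buf='(empty)' undo_depth=0 redo_depth=2
After op 7 (redo): buf='up' undo_depth=1 redo_depth=1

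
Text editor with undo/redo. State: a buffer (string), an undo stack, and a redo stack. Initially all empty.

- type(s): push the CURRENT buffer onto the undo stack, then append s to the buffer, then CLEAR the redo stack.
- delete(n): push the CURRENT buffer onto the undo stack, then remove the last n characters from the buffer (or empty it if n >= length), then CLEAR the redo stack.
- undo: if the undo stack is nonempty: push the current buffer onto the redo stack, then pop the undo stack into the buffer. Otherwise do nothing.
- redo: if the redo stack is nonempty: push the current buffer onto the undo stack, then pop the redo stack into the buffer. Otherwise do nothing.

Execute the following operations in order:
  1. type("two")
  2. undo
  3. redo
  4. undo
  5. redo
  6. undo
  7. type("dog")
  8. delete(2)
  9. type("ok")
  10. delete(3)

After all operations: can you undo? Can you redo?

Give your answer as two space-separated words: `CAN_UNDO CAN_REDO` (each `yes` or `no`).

Answer: yes no

Derivation:
After op 1 (type): buf='two' undo_depth=1 redo_depth=0
After op 2 (undo): buf='(empty)' undo_depth=0 redo_depth=1
After op 3 (redo): buf='two' undo_depth=1 redo_depth=0
After op 4 (undo): buf='(empty)' undo_depth=0 redo_depth=1
After op 5 (redo): buf='two' undo_depth=1 redo_depth=0
After op 6 (undo): buf='(empty)' undo_depth=0 redo_depth=1
After op 7 (type): buf='dog' undo_depth=1 redo_depth=0
After op 8 (delete): buf='d' undo_depth=2 redo_depth=0
After op 9 (type): buf='dok' undo_depth=3 redo_depth=0
After op 10 (delete): buf='(empty)' undo_depth=4 redo_depth=0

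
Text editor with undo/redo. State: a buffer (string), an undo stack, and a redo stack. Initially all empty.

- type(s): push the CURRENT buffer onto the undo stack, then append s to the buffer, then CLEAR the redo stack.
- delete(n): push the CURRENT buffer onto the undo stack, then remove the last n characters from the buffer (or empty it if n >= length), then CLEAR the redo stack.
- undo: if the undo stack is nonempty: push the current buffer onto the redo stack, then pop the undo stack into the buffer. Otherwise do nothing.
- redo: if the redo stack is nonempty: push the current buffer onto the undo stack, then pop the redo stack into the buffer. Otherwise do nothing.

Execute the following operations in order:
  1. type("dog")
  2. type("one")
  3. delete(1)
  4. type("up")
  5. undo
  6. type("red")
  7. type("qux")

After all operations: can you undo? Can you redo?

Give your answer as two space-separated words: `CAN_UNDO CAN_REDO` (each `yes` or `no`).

Answer: yes no

Derivation:
After op 1 (type): buf='dog' undo_depth=1 redo_depth=0
After op 2 (type): buf='dogone' undo_depth=2 redo_depth=0
After op 3 (delete): buf='dogon' undo_depth=3 redo_depth=0
After op 4 (type): buf='dogonup' undo_depth=4 redo_depth=0
After op 5 (undo): buf='dogon' undo_depth=3 redo_depth=1
After op 6 (type): buf='dogonred' undo_depth=4 redo_depth=0
After op 7 (type): buf='dogonredqux' undo_depth=5 redo_depth=0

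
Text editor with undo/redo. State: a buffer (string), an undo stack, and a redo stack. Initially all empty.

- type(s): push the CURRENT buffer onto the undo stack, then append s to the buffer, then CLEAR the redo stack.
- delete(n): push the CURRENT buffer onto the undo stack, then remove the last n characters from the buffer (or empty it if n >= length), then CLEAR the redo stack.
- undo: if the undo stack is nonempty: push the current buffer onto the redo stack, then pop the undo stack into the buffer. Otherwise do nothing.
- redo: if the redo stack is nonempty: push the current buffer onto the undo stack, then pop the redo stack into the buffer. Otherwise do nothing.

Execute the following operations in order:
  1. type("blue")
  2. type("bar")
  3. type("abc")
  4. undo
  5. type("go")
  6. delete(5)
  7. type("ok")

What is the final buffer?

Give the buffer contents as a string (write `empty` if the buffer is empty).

Answer: blueok

Derivation:
After op 1 (type): buf='blue' undo_depth=1 redo_depth=0
After op 2 (type): buf='bluebar' undo_depth=2 redo_depth=0
After op 3 (type): buf='bluebarabc' undo_depth=3 redo_depth=0
After op 4 (undo): buf='bluebar' undo_depth=2 redo_depth=1
After op 5 (type): buf='bluebargo' undo_depth=3 redo_depth=0
After op 6 (delete): buf='blue' undo_depth=4 redo_depth=0
After op 7 (type): buf='blueok' undo_depth=5 redo_depth=0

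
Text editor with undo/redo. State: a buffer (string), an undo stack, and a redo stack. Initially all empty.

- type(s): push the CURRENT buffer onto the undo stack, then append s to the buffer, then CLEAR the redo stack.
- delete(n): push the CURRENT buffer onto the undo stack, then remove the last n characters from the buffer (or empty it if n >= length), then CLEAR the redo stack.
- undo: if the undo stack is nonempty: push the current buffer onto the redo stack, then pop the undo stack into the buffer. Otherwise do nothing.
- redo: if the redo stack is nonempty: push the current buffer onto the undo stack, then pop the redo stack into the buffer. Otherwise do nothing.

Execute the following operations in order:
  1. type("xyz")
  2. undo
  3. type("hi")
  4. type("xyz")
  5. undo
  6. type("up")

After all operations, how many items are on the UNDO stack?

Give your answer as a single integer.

After op 1 (type): buf='xyz' undo_depth=1 redo_depth=0
After op 2 (undo): buf='(empty)' undo_depth=0 redo_depth=1
After op 3 (type): buf='hi' undo_depth=1 redo_depth=0
After op 4 (type): buf='hixyz' undo_depth=2 redo_depth=0
After op 5 (undo): buf='hi' undo_depth=1 redo_depth=1
After op 6 (type): buf='hiup' undo_depth=2 redo_depth=0

Answer: 2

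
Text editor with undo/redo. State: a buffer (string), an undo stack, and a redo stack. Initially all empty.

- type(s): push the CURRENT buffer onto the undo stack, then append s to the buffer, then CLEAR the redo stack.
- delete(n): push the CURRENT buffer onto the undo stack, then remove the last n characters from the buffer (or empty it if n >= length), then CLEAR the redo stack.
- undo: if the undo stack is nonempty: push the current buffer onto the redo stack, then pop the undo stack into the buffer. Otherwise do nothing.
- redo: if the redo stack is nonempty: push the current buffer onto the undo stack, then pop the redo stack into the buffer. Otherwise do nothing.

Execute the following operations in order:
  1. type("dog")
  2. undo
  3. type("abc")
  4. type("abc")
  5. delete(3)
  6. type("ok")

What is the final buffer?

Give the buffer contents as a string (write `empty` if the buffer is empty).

Answer: abcok

Derivation:
After op 1 (type): buf='dog' undo_depth=1 redo_depth=0
After op 2 (undo): buf='(empty)' undo_depth=0 redo_depth=1
After op 3 (type): buf='abc' undo_depth=1 redo_depth=0
After op 4 (type): buf='abcabc' undo_depth=2 redo_depth=0
After op 5 (delete): buf='abc' undo_depth=3 redo_depth=0
After op 6 (type): buf='abcok' undo_depth=4 redo_depth=0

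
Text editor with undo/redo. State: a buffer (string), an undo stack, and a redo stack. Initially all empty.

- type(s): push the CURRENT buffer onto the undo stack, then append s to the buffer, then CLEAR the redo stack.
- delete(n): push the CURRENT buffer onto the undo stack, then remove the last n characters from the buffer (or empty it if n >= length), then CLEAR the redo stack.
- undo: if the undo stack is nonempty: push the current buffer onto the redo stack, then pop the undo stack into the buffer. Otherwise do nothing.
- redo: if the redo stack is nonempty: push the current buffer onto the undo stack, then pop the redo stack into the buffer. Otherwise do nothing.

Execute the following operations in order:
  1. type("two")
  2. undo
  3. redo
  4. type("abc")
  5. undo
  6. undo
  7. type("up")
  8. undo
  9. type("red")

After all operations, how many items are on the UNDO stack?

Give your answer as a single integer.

Answer: 1

Derivation:
After op 1 (type): buf='two' undo_depth=1 redo_depth=0
After op 2 (undo): buf='(empty)' undo_depth=0 redo_depth=1
After op 3 (redo): buf='two' undo_depth=1 redo_depth=0
After op 4 (type): buf='twoabc' undo_depth=2 redo_depth=0
After op 5 (undo): buf='two' undo_depth=1 redo_depth=1
After op 6 (undo): buf='(empty)' undo_depth=0 redo_depth=2
After op 7 (type): buf='up' undo_depth=1 redo_depth=0
After op 8 (undo): buf='(empty)' undo_depth=0 redo_depth=1
After op 9 (type): buf='red' undo_depth=1 redo_depth=0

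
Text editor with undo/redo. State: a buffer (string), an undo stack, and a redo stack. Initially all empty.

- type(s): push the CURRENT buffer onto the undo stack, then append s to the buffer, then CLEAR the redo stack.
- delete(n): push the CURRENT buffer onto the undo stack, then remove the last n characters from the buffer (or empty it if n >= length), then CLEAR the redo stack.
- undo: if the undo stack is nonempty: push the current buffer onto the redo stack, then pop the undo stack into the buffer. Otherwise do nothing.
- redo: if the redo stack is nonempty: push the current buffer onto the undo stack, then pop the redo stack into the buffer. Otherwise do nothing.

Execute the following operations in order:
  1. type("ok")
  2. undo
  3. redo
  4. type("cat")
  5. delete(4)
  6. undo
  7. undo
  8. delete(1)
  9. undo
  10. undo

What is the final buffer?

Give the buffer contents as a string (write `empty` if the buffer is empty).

After op 1 (type): buf='ok' undo_depth=1 redo_depth=0
After op 2 (undo): buf='(empty)' undo_depth=0 redo_depth=1
After op 3 (redo): buf='ok' undo_depth=1 redo_depth=0
After op 4 (type): buf='okcat' undo_depth=2 redo_depth=0
After op 5 (delete): buf='o' undo_depth=3 redo_depth=0
After op 6 (undo): buf='okcat' undo_depth=2 redo_depth=1
After op 7 (undo): buf='ok' undo_depth=1 redo_depth=2
After op 8 (delete): buf='o' undo_depth=2 redo_depth=0
After op 9 (undo): buf='ok' undo_depth=1 redo_depth=1
After op 10 (undo): buf='(empty)' undo_depth=0 redo_depth=2

Answer: empty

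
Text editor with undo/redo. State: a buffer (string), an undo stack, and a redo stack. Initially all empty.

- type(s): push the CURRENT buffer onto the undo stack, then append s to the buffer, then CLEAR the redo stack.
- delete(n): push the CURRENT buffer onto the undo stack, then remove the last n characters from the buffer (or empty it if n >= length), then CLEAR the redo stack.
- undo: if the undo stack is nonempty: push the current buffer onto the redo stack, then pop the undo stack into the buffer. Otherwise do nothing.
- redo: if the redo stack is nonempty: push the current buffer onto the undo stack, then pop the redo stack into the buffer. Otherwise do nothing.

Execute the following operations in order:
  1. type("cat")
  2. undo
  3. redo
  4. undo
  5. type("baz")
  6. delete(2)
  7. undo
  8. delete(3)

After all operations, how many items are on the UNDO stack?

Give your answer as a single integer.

Answer: 2

Derivation:
After op 1 (type): buf='cat' undo_depth=1 redo_depth=0
After op 2 (undo): buf='(empty)' undo_depth=0 redo_depth=1
After op 3 (redo): buf='cat' undo_depth=1 redo_depth=0
After op 4 (undo): buf='(empty)' undo_depth=0 redo_depth=1
After op 5 (type): buf='baz' undo_depth=1 redo_depth=0
After op 6 (delete): buf='b' undo_depth=2 redo_depth=0
After op 7 (undo): buf='baz' undo_depth=1 redo_depth=1
After op 8 (delete): buf='(empty)' undo_depth=2 redo_depth=0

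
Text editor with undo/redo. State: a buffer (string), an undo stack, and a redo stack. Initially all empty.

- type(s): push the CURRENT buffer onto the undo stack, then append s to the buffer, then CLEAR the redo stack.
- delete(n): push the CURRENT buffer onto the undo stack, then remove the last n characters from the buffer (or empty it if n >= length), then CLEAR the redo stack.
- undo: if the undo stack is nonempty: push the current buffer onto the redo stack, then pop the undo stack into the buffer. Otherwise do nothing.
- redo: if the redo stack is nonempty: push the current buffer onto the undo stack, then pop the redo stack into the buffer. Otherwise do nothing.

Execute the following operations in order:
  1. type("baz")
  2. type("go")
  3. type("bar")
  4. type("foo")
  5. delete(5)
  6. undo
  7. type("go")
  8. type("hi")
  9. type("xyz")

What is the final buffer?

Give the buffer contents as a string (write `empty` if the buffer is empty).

Answer: bazgobarfoogohixyz

Derivation:
After op 1 (type): buf='baz' undo_depth=1 redo_depth=0
After op 2 (type): buf='bazgo' undo_depth=2 redo_depth=0
After op 3 (type): buf='bazgobar' undo_depth=3 redo_depth=0
After op 4 (type): buf='bazgobarfoo' undo_depth=4 redo_depth=0
After op 5 (delete): buf='bazgob' undo_depth=5 redo_depth=0
After op 6 (undo): buf='bazgobarfoo' undo_depth=4 redo_depth=1
After op 7 (type): buf='bazgobarfoogo' undo_depth=5 redo_depth=0
After op 8 (type): buf='bazgobarfoogohi' undo_depth=6 redo_depth=0
After op 9 (type): buf='bazgobarfoogohixyz' undo_depth=7 redo_depth=0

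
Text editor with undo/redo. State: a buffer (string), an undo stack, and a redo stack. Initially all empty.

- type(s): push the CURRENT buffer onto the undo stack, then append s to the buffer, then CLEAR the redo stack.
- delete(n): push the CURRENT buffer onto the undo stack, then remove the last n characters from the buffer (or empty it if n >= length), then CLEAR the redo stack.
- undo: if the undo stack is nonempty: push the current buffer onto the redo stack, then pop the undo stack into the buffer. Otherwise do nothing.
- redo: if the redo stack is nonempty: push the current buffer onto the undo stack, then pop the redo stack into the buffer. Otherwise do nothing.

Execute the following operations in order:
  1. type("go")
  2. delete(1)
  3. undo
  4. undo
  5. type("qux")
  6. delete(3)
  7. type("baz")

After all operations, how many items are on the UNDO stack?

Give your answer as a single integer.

Answer: 3

Derivation:
After op 1 (type): buf='go' undo_depth=1 redo_depth=0
After op 2 (delete): buf='g' undo_depth=2 redo_depth=0
After op 3 (undo): buf='go' undo_depth=1 redo_depth=1
After op 4 (undo): buf='(empty)' undo_depth=0 redo_depth=2
After op 5 (type): buf='qux' undo_depth=1 redo_depth=0
After op 6 (delete): buf='(empty)' undo_depth=2 redo_depth=0
After op 7 (type): buf='baz' undo_depth=3 redo_depth=0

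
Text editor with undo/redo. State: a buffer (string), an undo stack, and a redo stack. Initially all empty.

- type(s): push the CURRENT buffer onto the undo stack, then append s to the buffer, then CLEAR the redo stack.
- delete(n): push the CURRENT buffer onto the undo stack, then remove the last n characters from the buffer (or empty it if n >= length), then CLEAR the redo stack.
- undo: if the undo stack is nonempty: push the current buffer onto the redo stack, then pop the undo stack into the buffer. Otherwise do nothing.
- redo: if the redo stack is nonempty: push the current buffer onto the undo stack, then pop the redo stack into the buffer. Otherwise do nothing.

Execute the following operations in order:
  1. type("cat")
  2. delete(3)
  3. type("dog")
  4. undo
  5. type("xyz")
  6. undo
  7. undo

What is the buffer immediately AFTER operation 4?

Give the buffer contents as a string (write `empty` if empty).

Answer: empty

Derivation:
After op 1 (type): buf='cat' undo_depth=1 redo_depth=0
After op 2 (delete): buf='(empty)' undo_depth=2 redo_depth=0
After op 3 (type): buf='dog' undo_depth=3 redo_depth=0
After op 4 (undo): buf='(empty)' undo_depth=2 redo_depth=1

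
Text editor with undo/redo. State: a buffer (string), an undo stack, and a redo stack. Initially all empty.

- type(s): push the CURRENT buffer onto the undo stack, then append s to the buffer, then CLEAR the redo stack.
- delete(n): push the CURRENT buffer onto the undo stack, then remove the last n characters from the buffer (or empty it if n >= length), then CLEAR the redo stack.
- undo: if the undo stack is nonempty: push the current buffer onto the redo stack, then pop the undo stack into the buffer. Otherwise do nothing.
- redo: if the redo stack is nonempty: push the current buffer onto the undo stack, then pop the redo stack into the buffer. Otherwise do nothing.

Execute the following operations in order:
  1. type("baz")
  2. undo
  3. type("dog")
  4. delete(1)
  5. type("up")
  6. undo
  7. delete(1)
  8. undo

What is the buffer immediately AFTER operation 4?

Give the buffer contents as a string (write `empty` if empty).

After op 1 (type): buf='baz' undo_depth=1 redo_depth=0
After op 2 (undo): buf='(empty)' undo_depth=0 redo_depth=1
After op 3 (type): buf='dog' undo_depth=1 redo_depth=0
After op 4 (delete): buf='do' undo_depth=2 redo_depth=0

Answer: do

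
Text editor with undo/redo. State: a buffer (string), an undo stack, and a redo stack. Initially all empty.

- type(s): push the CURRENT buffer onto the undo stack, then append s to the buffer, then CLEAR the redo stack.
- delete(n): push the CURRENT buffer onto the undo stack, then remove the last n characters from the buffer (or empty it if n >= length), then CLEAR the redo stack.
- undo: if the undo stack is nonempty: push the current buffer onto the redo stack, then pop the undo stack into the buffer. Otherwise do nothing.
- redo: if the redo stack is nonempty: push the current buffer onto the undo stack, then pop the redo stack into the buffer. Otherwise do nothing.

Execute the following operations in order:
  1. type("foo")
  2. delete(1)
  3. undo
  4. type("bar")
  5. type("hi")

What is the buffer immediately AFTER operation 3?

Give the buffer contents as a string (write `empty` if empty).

Answer: foo

Derivation:
After op 1 (type): buf='foo' undo_depth=1 redo_depth=0
After op 2 (delete): buf='fo' undo_depth=2 redo_depth=0
After op 3 (undo): buf='foo' undo_depth=1 redo_depth=1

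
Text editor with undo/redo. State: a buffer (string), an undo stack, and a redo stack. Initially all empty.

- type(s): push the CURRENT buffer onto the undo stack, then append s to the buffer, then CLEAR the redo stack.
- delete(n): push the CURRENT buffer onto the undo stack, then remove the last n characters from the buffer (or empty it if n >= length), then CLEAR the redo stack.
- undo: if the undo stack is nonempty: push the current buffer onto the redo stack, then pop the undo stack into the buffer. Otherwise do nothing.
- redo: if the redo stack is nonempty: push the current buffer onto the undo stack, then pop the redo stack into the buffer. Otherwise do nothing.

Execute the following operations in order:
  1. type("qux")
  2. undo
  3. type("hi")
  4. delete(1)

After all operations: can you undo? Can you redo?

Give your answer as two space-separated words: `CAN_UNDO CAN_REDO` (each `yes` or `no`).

Answer: yes no

Derivation:
After op 1 (type): buf='qux' undo_depth=1 redo_depth=0
After op 2 (undo): buf='(empty)' undo_depth=0 redo_depth=1
After op 3 (type): buf='hi' undo_depth=1 redo_depth=0
After op 4 (delete): buf='h' undo_depth=2 redo_depth=0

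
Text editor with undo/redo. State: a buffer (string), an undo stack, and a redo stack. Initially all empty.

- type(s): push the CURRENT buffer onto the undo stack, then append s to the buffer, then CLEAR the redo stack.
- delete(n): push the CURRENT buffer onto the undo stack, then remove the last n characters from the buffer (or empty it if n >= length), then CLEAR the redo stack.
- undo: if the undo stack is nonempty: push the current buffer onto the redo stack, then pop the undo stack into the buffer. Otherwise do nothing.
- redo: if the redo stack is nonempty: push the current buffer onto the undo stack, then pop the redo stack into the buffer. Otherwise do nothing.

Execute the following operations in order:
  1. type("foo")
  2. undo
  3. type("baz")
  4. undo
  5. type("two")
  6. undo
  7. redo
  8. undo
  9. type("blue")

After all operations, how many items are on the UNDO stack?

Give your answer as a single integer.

Answer: 1

Derivation:
After op 1 (type): buf='foo' undo_depth=1 redo_depth=0
After op 2 (undo): buf='(empty)' undo_depth=0 redo_depth=1
After op 3 (type): buf='baz' undo_depth=1 redo_depth=0
After op 4 (undo): buf='(empty)' undo_depth=0 redo_depth=1
After op 5 (type): buf='two' undo_depth=1 redo_depth=0
After op 6 (undo): buf='(empty)' undo_depth=0 redo_depth=1
After op 7 (redo): buf='two' undo_depth=1 redo_depth=0
After op 8 (undo): buf='(empty)' undo_depth=0 redo_depth=1
After op 9 (type): buf='blue' undo_depth=1 redo_depth=0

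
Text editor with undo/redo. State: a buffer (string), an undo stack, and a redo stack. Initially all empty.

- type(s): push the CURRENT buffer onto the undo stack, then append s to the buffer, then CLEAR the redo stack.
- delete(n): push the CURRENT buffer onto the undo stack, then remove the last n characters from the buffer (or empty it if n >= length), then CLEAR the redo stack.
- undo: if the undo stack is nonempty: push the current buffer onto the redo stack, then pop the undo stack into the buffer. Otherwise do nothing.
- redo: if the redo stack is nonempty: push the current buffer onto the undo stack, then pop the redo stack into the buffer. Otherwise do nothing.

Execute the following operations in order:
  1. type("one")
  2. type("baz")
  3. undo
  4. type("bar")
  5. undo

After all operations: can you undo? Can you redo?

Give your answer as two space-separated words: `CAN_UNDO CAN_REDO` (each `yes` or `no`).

Answer: yes yes

Derivation:
After op 1 (type): buf='one' undo_depth=1 redo_depth=0
After op 2 (type): buf='onebaz' undo_depth=2 redo_depth=0
After op 3 (undo): buf='one' undo_depth=1 redo_depth=1
After op 4 (type): buf='onebar' undo_depth=2 redo_depth=0
After op 5 (undo): buf='one' undo_depth=1 redo_depth=1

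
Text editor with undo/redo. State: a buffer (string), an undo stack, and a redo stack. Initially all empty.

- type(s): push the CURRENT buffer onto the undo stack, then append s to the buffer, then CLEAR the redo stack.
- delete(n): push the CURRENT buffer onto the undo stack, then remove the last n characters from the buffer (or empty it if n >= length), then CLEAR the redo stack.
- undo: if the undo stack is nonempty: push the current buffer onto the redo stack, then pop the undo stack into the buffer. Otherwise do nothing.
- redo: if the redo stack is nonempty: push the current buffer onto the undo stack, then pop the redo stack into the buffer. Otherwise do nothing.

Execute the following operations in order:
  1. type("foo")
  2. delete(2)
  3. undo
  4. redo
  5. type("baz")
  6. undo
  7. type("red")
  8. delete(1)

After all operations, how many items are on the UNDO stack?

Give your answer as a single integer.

Answer: 4

Derivation:
After op 1 (type): buf='foo' undo_depth=1 redo_depth=0
After op 2 (delete): buf='f' undo_depth=2 redo_depth=0
After op 3 (undo): buf='foo' undo_depth=1 redo_depth=1
After op 4 (redo): buf='f' undo_depth=2 redo_depth=0
After op 5 (type): buf='fbaz' undo_depth=3 redo_depth=0
After op 6 (undo): buf='f' undo_depth=2 redo_depth=1
After op 7 (type): buf='fred' undo_depth=3 redo_depth=0
After op 8 (delete): buf='fre' undo_depth=4 redo_depth=0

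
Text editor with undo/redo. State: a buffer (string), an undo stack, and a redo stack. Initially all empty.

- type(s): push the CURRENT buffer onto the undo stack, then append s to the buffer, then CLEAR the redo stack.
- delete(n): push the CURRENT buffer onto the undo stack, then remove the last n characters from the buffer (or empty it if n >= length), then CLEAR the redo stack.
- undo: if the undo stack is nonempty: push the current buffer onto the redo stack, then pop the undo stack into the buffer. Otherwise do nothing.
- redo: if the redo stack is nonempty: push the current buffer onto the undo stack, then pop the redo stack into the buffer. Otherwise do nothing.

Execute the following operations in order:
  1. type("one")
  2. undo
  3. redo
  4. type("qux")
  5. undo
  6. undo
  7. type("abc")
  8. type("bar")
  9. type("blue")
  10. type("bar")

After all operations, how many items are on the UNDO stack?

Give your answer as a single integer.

Answer: 4

Derivation:
After op 1 (type): buf='one' undo_depth=1 redo_depth=0
After op 2 (undo): buf='(empty)' undo_depth=0 redo_depth=1
After op 3 (redo): buf='one' undo_depth=1 redo_depth=0
After op 4 (type): buf='onequx' undo_depth=2 redo_depth=0
After op 5 (undo): buf='one' undo_depth=1 redo_depth=1
After op 6 (undo): buf='(empty)' undo_depth=0 redo_depth=2
After op 7 (type): buf='abc' undo_depth=1 redo_depth=0
After op 8 (type): buf='abcbar' undo_depth=2 redo_depth=0
After op 9 (type): buf='abcbarblue' undo_depth=3 redo_depth=0
After op 10 (type): buf='abcbarbluebar' undo_depth=4 redo_depth=0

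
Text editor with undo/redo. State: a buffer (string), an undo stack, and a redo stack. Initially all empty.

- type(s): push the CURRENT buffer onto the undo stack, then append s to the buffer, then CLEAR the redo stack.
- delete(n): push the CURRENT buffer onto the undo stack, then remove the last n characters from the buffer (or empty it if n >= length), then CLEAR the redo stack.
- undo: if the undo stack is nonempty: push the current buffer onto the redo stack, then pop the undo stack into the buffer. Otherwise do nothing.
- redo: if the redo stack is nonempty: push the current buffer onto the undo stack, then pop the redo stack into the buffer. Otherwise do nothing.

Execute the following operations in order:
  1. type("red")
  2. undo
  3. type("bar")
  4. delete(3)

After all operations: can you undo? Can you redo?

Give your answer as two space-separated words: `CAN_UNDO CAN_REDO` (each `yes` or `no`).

After op 1 (type): buf='red' undo_depth=1 redo_depth=0
After op 2 (undo): buf='(empty)' undo_depth=0 redo_depth=1
After op 3 (type): buf='bar' undo_depth=1 redo_depth=0
After op 4 (delete): buf='(empty)' undo_depth=2 redo_depth=0

Answer: yes no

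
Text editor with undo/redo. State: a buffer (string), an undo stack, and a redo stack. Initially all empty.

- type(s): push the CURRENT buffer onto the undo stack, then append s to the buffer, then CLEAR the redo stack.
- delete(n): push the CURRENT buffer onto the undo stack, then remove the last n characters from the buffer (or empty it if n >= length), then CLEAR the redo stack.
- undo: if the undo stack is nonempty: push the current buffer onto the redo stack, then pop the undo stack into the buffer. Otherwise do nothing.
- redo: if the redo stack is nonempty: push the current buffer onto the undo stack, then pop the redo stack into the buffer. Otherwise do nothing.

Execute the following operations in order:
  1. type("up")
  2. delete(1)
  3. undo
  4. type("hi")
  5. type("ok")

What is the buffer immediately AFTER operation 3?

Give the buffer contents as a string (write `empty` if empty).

After op 1 (type): buf='up' undo_depth=1 redo_depth=0
After op 2 (delete): buf='u' undo_depth=2 redo_depth=0
After op 3 (undo): buf='up' undo_depth=1 redo_depth=1

Answer: up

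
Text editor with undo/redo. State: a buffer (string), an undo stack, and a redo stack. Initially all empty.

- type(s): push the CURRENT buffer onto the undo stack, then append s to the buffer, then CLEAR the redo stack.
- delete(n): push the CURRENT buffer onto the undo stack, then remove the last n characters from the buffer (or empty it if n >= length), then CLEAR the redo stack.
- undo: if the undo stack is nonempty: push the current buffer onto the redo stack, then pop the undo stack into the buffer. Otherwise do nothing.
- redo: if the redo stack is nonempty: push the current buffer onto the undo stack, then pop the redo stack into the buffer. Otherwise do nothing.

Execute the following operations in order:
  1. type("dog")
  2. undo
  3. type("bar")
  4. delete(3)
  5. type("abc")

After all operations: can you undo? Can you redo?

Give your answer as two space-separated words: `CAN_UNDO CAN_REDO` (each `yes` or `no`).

Answer: yes no

Derivation:
After op 1 (type): buf='dog' undo_depth=1 redo_depth=0
After op 2 (undo): buf='(empty)' undo_depth=0 redo_depth=1
After op 3 (type): buf='bar' undo_depth=1 redo_depth=0
After op 4 (delete): buf='(empty)' undo_depth=2 redo_depth=0
After op 5 (type): buf='abc' undo_depth=3 redo_depth=0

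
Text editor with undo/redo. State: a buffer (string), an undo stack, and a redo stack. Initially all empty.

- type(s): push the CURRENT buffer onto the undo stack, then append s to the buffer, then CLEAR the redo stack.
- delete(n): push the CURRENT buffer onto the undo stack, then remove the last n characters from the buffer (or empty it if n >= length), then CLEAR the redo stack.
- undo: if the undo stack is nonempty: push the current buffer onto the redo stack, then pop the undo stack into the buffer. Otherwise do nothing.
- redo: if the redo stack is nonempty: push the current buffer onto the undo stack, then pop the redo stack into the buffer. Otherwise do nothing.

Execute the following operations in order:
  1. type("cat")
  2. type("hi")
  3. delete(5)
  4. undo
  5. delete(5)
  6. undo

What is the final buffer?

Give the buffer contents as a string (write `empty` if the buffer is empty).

After op 1 (type): buf='cat' undo_depth=1 redo_depth=0
After op 2 (type): buf='cathi' undo_depth=2 redo_depth=0
After op 3 (delete): buf='(empty)' undo_depth=3 redo_depth=0
After op 4 (undo): buf='cathi' undo_depth=2 redo_depth=1
After op 5 (delete): buf='(empty)' undo_depth=3 redo_depth=0
After op 6 (undo): buf='cathi' undo_depth=2 redo_depth=1

Answer: cathi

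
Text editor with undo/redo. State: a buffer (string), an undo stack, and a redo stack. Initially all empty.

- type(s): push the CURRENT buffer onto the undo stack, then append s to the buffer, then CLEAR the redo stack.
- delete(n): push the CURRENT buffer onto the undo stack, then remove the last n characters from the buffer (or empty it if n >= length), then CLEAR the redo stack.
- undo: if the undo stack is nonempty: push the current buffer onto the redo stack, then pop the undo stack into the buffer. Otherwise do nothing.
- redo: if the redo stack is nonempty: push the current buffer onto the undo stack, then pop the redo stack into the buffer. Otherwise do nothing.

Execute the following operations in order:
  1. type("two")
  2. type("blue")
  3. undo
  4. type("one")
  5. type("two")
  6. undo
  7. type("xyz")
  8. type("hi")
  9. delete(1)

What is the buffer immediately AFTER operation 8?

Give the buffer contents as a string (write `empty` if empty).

After op 1 (type): buf='two' undo_depth=1 redo_depth=0
After op 2 (type): buf='twoblue' undo_depth=2 redo_depth=0
After op 3 (undo): buf='two' undo_depth=1 redo_depth=1
After op 4 (type): buf='twoone' undo_depth=2 redo_depth=0
After op 5 (type): buf='twoonetwo' undo_depth=3 redo_depth=0
After op 6 (undo): buf='twoone' undo_depth=2 redo_depth=1
After op 7 (type): buf='twoonexyz' undo_depth=3 redo_depth=0
After op 8 (type): buf='twoonexyzhi' undo_depth=4 redo_depth=0

Answer: twoonexyzhi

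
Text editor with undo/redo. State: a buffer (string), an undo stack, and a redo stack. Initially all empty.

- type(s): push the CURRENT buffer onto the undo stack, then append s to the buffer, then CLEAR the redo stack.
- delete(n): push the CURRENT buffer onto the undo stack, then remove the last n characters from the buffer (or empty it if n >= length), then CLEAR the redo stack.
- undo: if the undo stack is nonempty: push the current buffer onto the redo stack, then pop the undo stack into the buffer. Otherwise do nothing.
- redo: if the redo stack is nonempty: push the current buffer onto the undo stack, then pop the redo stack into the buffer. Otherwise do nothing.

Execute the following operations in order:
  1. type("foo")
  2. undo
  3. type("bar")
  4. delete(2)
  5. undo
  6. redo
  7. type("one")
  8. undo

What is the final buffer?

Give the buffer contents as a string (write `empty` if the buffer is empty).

Answer: b

Derivation:
After op 1 (type): buf='foo' undo_depth=1 redo_depth=0
After op 2 (undo): buf='(empty)' undo_depth=0 redo_depth=1
After op 3 (type): buf='bar' undo_depth=1 redo_depth=0
After op 4 (delete): buf='b' undo_depth=2 redo_depth=0
After op 5 (undo): buf='bar' undo_depth=1 redo_depth=1
After op 6 (redo): buf='b' undo_depth=2 redo_depth=0
After op 7 (type): buf='bone' undo_depth=3 redo_depth=0
After op 8 (undo): buf='b' undo_depth=2 redo_depth=1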